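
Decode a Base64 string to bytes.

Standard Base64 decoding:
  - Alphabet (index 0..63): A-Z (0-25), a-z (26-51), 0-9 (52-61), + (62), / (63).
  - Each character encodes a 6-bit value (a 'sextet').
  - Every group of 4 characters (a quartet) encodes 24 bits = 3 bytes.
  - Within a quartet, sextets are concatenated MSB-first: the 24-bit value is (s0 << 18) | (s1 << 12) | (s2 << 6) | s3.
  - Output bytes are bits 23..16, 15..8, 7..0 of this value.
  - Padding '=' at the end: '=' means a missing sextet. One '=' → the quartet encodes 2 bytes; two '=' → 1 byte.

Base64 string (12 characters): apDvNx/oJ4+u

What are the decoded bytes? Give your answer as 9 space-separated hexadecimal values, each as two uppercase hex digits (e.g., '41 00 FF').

After char 0 ('a'=26): chars_in_quartet=1 acc=0x1A bytes_emitted=0
After char 1 ('p'=41): chars_in_quartet=2 acc=0x6A9 bytes_emitted=0
After char 2 ('D'=3): chars_in_quartet=3 acc=0x1AA43 bytes_emitted=0
After char 3 ('v'=47): chars_in_quartet=4 acc=0x6A90EF -> emit 6A 90 EF, reset; bytes_emitted=3
After char 4 ('N'=13): chars_in_quartet=1 acc=0xD bytes_emitted=3
After char 5 ('x'=49): chars_in_quartet=2 acc=0x371 bytes_emitted=3
After char 6 ('/'=63): chars_in_quartet=3 acc=0xDC7F bytes_emitted=3
After char 7 ('o'=40): chars_in_quartet=4 acc=0x371FE8 -> emit 37 1F E8, reset; bytes_emitted=6
After char 8 ('J'=9): chars_in_quartet=1 acc=0x9 bytes_emitted=6
After char 9 ('4'=56): chars_in_quartet=2 acc=0x278 bytes_emitted=6
After char 10 ('+'=62): chars_in_quartet=3 acc=0x9E3E bytes_emitted=6
After char 11 ('u'=46): chars_in_quartet=4 acc=0x278FAE -> emit 27 8F AE, reset; bytes_emitted=9

Answer: 6A 90 EF 37 1F E8 27 8F AE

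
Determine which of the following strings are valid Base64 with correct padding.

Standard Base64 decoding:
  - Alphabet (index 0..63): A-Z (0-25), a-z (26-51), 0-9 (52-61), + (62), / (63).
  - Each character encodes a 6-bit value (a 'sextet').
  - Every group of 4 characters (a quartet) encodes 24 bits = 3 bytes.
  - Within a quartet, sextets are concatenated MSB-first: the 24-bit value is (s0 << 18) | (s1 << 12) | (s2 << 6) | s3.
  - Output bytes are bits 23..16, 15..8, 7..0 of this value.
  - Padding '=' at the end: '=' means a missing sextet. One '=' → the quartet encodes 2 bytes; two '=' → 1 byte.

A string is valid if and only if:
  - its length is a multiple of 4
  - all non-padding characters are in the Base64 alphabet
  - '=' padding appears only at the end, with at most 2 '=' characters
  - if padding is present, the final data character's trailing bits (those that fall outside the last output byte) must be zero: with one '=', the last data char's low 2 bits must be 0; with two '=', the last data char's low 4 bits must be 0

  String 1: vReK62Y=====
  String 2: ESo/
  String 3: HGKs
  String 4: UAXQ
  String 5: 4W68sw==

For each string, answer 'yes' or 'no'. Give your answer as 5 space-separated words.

String 1: 'vReK62Y=====' → invalid (5 pad chars (max 2))
String 2: 'ESo/' → valid
String 3: 'HGKs' → valid
String 4: 'UAXQ' → valid
String 5: '4W68sw==' → valid

Answer: no yes yes yes yes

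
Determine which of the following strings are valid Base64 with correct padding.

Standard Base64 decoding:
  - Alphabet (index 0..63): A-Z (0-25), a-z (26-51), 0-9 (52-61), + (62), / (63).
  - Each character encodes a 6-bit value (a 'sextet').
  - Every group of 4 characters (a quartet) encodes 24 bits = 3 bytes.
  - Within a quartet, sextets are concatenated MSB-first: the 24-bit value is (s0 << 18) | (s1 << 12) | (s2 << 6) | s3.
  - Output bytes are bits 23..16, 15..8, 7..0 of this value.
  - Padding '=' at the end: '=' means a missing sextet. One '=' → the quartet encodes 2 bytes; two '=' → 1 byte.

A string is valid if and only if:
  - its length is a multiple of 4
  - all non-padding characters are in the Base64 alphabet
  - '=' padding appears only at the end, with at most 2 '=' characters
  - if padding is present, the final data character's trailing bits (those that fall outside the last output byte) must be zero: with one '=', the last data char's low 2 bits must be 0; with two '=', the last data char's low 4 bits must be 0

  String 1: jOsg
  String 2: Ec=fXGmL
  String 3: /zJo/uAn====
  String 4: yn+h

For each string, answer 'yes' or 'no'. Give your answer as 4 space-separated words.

String 1: 'jOsg' → valid
String 2: 'Ec=fXGmL' → invalid (bad char(s): ['=']; '=' in middle)
String 3: '/zJo/uAn====' → invalid (4 pad chars (max 2))
String 4: 'yn+h' → valid

Answer: yes no no yes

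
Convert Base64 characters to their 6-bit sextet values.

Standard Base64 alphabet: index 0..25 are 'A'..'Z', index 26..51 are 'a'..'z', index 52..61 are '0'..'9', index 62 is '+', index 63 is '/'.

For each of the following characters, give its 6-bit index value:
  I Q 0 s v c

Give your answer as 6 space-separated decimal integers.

Answer: 8 16 52 44 47 28

Derivation:
'I': A..Z range, ord('I') − ord('A') = 8
'Q': A..Z range, ord('Q') − ord('A') = 16
'0': 0..9 range, 52 + ord('0') − ord('0') = 52
's': a..z range, 26 + ord('s') − ord('a') = 44
'v': a..z range, 26 + ord('v') − ord('a') = 47
'c': a..z range, 26 + ord('c') − ord('a') = 28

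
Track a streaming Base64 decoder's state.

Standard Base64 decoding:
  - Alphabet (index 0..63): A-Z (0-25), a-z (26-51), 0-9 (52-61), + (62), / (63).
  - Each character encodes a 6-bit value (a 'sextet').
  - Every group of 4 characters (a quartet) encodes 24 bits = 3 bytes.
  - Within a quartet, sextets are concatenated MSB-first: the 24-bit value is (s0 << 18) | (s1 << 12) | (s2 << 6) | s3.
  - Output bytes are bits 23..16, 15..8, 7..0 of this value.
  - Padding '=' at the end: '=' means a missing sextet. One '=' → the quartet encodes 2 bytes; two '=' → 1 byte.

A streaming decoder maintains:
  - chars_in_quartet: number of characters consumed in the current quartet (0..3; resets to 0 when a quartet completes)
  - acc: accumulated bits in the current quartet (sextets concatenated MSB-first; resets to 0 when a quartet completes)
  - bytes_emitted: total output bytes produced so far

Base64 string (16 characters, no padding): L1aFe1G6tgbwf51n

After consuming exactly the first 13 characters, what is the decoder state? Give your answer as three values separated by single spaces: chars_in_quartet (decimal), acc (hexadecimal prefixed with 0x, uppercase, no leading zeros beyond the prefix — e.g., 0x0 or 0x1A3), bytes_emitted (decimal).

After char 0 ('L'=11): chars_in_quartet=1 acc=0xB bytes_emitted=0
After char 1 ('1'=53): chars_in_quartet=2 acc=0x2F5 bytes_emitted=0
After char 2 ('a'=26): chars_in_quartet=3 acc=0xBD5A bytes_emitted=0
After char 3 ('F'=5): chars_in_quartet=4 acc=0x2F5685 -> emit 2F 56 85, reset; bytes_emitted=3
After char 4 ('e'=30): chars_in_quartet=1 acc=0x1E bytes_emitted=3
After char 5 ('1'=53): chars_in_quartet=2 acc=0x7B5 bytes_emitted=3
After char 6 ('G'=6): chars_in_quartet=3 acc=0x1ED46 bytes_emitted=3
After char 7 ('6'=58): chars_in_quartet=4 acc=0x7B51BA -> emit 7B 51 BA, reset; bytes_emitted=6
After char 8 ('t'=45): chars_in_quartet=1 acc=0x2D bytes_emitted=6
After char 9 ('g'=32): chars_in_quartet=2 acc=0xB60 bytes_emitted=6
After char 10 ('b'=27): chars_in_quartet=3 acc=0x2D81B bytes_emitted=6
After char 11 ('w'=48): chars_in_quartet=4 acc=0xB606F0 -> emit B6 06 F0, reset; bytes_emitted=9
After char 12 ('f'=31): chars_in_quartet=1 acc=0x1F bytes_emitted=9

Answer: 1 0x1F 9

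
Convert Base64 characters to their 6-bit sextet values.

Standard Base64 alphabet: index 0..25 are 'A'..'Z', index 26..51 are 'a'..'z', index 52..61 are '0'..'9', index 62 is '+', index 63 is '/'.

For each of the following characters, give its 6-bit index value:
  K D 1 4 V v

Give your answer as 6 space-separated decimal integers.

'K': A..Z range, ord('K') − ord('A') = 10
'D': A..Z range, ord('D') − ord('A') = 3
'1': 0..9 range, 52 + ord('1') − ord('0') = 53
'4': 0..9 range, 52 + ord('4') − ord('0') = 56
'V': A..Z range, ord('V') − ord('A') = 21
'v': a..z range, 26 + ord('v') − ord('a') = 47

Answer: 10 3 53 56 21 47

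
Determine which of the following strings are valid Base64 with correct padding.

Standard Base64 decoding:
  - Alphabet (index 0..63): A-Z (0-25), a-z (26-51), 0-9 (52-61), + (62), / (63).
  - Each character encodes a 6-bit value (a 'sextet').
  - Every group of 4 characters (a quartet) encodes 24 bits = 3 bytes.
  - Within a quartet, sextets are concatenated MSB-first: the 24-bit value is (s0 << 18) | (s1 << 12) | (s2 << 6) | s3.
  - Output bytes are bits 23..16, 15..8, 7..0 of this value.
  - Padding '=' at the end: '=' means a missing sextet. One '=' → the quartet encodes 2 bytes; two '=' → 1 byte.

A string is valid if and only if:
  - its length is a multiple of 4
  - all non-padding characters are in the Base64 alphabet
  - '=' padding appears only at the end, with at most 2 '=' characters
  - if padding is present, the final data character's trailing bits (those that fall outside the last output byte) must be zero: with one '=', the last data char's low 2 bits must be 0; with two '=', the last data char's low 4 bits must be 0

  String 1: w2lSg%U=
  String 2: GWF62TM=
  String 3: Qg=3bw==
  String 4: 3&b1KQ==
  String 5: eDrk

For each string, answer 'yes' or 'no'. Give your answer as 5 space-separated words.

Answer: no yes no no yes

Derivation:
String 1: 'w2lSg%U=' → invalid (bad char(s): ['%'])
String 2: 'GWF62TM=' → valid
String 3: 'Qg=3bw==' → invalid (bad char(s): ['=']; '=' in middle)
String 4: '3&b1KQ==' → invalid (bad char(s): ['&'])
String 5: 'eDrk' → valid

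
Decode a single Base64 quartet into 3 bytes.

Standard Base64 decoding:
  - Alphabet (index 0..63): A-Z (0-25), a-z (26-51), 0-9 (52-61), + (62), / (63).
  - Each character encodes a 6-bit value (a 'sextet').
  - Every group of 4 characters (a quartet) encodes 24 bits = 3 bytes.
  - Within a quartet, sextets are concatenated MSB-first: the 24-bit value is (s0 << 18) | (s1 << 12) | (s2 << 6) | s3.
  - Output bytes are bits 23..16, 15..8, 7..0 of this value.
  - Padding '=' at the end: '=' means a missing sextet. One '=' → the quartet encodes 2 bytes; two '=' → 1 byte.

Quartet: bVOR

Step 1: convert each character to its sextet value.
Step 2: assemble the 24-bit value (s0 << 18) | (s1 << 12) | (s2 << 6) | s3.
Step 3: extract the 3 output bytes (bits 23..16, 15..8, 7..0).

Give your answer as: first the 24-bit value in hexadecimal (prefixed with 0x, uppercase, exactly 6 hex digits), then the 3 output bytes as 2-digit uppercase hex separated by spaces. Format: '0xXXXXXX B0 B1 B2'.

Answer: 0x6D5391 6D 53 91

Derivation:
Sextets: b=27, V=21, O=14, R=17
24-bit: (27<<18) | (21<<12) | (14<<6) | 17
      = 0x6C0000 | 0x015000 | 0x000380 | 0x000011
      = 0x6D5391
Bytes: (v>>16)&0xFF=6D, (v>>8)&0xFF=53, v&0xFF=91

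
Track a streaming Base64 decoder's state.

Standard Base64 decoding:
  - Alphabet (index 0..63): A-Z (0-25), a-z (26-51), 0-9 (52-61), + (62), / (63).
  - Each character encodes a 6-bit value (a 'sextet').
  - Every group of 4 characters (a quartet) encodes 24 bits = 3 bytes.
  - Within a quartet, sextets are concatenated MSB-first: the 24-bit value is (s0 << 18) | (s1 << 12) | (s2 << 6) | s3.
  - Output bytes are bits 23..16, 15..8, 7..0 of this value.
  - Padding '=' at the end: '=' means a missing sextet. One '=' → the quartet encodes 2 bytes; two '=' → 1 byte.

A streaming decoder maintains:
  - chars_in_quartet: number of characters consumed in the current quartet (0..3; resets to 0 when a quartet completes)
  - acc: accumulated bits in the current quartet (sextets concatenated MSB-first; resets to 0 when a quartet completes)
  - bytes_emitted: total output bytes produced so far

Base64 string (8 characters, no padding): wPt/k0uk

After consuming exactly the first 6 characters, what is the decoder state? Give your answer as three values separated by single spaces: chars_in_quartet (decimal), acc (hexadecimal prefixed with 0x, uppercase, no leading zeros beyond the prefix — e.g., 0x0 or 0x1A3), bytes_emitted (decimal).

Answer: 2 0x934 3

Derivation:
After char 0 ('w'=48): chars_in_quartet=1 acc=0x30 bytes_emitted=0
After char 1 ('P'=15): chars_in_quartet=2 acc=0xC0F bytes_emitted=0
After char 2 ('t'=45): chars_in_quartet=3 acc=0x303ED bytes_emitted=0
After char 3 ('/'=63): chars_in_quartet=4 acc=0xC0FB7F -> emit C0 FB 7F, reset; bytes_emitted=3
After char 4 ('k'=36): chars_in_quartet=1 acc=0x24 bytes_emitted=3
After char 5 ('0'=52): chars_in_quartet=2 acc=0x934 bytes_emitted=3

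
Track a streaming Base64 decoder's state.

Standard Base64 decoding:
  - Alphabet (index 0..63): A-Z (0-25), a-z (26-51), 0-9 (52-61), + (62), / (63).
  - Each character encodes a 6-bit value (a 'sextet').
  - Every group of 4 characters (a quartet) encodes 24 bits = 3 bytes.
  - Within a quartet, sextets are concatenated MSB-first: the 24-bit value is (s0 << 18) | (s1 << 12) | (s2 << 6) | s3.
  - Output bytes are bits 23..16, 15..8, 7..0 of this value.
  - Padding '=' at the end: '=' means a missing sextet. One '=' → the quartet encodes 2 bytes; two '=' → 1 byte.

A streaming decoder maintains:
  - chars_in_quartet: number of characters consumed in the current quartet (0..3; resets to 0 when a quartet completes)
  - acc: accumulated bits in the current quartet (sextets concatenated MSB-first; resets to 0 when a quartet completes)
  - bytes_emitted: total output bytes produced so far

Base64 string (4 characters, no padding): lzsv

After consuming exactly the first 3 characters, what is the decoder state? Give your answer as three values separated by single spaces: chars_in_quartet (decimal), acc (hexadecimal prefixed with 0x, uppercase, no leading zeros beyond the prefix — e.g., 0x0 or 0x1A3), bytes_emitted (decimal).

After char 0 ('l'=37): chars_in_quartet=1 acc=0x25 bytes_emitted=0
After char 1 ('z'=51): chars_in_quartet=2 acc=0x973 bytes_emitted=0
After char 2 ('s'=44): chars_in_quartet=3 acc=0x25CEC bytes_emitted=0

Answer: 3 0x25CEC 0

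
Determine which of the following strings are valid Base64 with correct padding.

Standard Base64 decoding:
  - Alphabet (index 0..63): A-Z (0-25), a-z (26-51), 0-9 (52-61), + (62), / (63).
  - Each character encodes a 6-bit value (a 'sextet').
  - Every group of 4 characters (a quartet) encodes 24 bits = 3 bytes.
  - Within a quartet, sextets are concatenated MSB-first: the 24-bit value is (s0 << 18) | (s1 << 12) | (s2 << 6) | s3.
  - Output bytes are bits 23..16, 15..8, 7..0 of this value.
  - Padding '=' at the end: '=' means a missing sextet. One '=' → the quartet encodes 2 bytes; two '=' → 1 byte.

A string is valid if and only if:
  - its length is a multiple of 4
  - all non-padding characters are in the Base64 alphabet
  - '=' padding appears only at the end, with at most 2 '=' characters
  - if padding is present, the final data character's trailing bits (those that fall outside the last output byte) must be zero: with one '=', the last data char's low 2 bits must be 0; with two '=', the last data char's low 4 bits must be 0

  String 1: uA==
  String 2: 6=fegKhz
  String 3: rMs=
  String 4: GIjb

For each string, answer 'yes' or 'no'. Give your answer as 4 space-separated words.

Answer: yes no yes yes

Derivation:
String 1: 'uA==' → valid
String 2: '6=fegKhz' → invalid (bad char(s): ['=']; '=' in middle)
String 3: 'rMs=' → valid
String 4: 'GIjb' → valid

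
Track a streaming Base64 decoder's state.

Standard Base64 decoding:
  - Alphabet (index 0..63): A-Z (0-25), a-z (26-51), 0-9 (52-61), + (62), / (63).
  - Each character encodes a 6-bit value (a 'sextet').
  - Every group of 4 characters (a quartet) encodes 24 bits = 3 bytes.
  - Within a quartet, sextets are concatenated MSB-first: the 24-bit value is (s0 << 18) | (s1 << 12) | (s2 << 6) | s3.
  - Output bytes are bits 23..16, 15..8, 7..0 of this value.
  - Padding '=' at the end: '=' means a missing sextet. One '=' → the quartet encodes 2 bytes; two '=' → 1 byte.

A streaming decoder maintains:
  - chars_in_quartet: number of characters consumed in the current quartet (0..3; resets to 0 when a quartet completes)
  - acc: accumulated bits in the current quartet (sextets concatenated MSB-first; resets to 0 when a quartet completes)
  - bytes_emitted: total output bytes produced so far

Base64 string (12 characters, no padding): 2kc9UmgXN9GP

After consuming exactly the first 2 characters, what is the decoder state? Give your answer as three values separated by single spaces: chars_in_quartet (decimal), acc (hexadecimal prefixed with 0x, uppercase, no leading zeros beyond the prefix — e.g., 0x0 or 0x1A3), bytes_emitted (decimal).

Answer: 2 0xDA4 0

Derivation:
After char 0 ('2'=54): chars_in_quartet=1 acc=0x36 bytes_emitted=0
After char 1 ('k'=36): chars_in_quartet=2 acc=0xDA4 bytes_emitted=0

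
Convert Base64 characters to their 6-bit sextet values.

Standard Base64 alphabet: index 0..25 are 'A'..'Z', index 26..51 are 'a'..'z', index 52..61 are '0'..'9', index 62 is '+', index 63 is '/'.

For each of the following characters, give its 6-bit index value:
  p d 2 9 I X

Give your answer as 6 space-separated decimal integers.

Answer: 41 29 54 61 8 23

Derivation:
'p': a..z range, 26 + ord('p') − ord('a') = 41
'd': a..z range, 26 + ord('d') − ord('a') = 29
'2': 0..9 range, 52 + ord('2') − ord('0') = 54
'9': 0..9 range, 52 + ord('9') − ord('0') = 61
'I': A..Z range, ord('I') − ord('A') = 8
'X': A..Z range, ord('X') − ord('A') = 23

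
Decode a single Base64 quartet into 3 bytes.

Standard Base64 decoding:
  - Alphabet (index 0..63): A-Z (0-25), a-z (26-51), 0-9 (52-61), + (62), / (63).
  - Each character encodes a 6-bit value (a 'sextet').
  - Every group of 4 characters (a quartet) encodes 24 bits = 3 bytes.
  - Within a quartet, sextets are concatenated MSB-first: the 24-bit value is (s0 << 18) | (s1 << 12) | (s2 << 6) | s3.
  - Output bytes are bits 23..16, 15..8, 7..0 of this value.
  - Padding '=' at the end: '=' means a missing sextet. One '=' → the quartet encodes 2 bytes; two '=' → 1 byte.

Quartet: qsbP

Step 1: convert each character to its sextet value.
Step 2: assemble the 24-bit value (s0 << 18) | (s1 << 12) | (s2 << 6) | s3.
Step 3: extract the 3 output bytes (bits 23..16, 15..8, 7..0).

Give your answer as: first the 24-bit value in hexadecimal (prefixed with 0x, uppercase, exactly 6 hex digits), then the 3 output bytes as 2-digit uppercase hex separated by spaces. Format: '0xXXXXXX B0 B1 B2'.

Answer: 0xAAC6CF AA C6 CF

Derivation:
Sextets: q=42, s=44, b=27, P=15
24-bit: (42<<18) | (44<<12) | (27<<6) | 15
      = 0xA80000 | 0x02C000 | 0x0006C0 | 0x00000F
      = 0xAAC6CF
Bytes: (v>>16)&0xFF=AA, (v>>8)&0xFF=C6, v&0xFF=CF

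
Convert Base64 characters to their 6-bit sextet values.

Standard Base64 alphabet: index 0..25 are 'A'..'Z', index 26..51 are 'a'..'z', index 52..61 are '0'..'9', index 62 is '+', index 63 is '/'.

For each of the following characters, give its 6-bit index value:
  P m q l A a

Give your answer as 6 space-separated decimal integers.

Answer: 15 38 42 37 0 26

Derivation:
'P': A..Z range, ord('P') − ord('A') = 15
'm': a..z range, 26 + ord('m') − ord('a') = 38
'q': a..z range, 26 + ord('q') − ord('a') = 42
'l': a..z range, 26 + ord('l') − ord('a') = 37
'A': A..Z range, ord('A') − ord('A') = 0
'a': a..z range, 26 + ord('a') − ord('a') = 26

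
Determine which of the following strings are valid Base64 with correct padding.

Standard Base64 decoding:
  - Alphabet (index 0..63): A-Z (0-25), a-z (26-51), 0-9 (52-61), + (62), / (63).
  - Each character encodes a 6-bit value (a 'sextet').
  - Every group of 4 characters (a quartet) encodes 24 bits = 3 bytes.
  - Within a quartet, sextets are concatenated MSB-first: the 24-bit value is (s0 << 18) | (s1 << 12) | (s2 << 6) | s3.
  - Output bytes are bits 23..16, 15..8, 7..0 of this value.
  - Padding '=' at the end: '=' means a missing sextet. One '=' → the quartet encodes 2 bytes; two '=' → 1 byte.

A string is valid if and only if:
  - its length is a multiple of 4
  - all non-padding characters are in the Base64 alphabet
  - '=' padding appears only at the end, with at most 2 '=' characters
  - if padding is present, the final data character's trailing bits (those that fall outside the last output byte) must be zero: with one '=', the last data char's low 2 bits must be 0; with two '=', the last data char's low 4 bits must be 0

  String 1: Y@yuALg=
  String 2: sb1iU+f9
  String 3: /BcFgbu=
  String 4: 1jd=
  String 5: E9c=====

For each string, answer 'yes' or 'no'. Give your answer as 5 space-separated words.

Answer: no yes no no no

Derivation:
String 1: 'Y@yuALg=' → invalid (bad char(s): ['@'])
String 2: 'sb1iU+f9' → valid
String 3: '/BcFgbu=' → invalid (bad trailing bits)
String 4: '1jd=' → invalid (bad trailing bits)
String 5: 'E9c=====' → invalid (5 pad chars (max 2))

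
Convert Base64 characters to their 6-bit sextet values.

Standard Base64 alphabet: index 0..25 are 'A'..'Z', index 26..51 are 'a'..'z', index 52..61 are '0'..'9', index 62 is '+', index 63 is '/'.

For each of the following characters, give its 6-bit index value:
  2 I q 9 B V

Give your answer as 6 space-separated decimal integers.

Answer: 54 8 42 61 1 21

Derivation:
'2': 0..9 range, 52 + ord('2') − ord('0') = 54
'I': A..Z range, ord('I') − ord('A') = 8
'q': a..z range, 26 + ord('q') − ord('a') = 42
'9': 0..9 range, 52 + ord('9') − ord('0') = 61
'B': A..Z range, ord('B') − ord('A') = 1
'V': A..Z range, ord('V') − ord('A') = 21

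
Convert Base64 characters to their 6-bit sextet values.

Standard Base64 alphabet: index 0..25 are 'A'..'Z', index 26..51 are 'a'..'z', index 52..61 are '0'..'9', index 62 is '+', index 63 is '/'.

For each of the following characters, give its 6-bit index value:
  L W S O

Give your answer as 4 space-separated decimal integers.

'L': A..Z range, ord('L') − ord('A') = 11
'W': A..Z range, ord('W') − ord('A') = 22
'S': A..Z range, ord('S') − ord('A') = 18
'O': A..Z range, ord('O') − ord('A') = 14

Answer: 11 22 18 14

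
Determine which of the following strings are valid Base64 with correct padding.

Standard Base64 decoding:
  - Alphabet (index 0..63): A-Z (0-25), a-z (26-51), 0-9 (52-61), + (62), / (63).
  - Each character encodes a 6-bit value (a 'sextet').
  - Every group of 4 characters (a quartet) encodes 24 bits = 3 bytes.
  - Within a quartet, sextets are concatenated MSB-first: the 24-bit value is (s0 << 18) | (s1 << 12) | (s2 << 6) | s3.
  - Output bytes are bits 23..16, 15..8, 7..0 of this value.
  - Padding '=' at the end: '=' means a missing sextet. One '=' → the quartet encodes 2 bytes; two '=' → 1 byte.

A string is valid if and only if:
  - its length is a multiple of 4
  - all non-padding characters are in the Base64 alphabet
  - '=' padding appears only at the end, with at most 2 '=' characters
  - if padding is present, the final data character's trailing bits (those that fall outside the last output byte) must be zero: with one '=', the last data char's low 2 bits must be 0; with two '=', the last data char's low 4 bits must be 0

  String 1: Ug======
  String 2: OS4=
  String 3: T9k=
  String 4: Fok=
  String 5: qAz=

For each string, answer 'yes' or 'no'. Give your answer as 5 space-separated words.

String 1: 'Ug======' → invalid (6 pad chars (max 2))
String 2: 'OS4=' → valid
String 3: 'T9k=' → valid
String 4: 'Fok=' → valid
String 5: 'qAz=' → invalid (bad trailing bits)

Answer: no yes yes yes no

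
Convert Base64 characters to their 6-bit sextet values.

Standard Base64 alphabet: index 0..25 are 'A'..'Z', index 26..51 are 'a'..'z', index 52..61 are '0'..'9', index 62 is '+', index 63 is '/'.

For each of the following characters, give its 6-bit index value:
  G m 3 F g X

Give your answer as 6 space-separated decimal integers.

'G': A..Z range, ord('G') − ord('A') = 6
'm': a..z range, 26 + ord('m') − ord('a') = 38
'3': 0..9 range, 52 + ord('3') − ord('0') = 55
'F': A..Z range, ord('F') − ord('A') = 5
'g': a..z range, 26 + ord('g') − ord('a') = 32
'X': A..Z range, ord('X') − ord('A') = 23

Answer: 6 38 55 5 32 23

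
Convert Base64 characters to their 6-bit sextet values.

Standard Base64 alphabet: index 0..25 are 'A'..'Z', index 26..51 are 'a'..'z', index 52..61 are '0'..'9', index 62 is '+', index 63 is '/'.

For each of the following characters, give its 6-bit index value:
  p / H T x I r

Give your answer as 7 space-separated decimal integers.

'p': a..z range, 26 + ord('p') − ord('a') = 41
'/': index 63
'H': A..Z range, ord('H') − ord('A') = 7
'T': A..Z range, ord('T') − ord('A') = 19
'x': a..z range, 26 + ord('x') − ord('a') = 49
'I': A..Z range, ord('I') − ord('A') = 8
'r': a..z range, 26 + ord('r') − ord('a') = 43

Answer: 41 63 7 19 49 8 43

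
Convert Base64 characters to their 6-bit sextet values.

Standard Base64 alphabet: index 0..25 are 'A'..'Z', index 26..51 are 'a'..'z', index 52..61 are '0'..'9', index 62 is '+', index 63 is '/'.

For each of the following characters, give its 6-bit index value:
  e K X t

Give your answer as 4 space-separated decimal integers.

'e': a..z range, 26 + ord('e') − ord('a') = 30
'K': A..Z range, ord('K') − ord('A') = 10
'X': A..Z range, ord('X') − ord('A') = 23
't': a..z range, 26 + ord('t') − ord('a') = 45

Answer: 30 10 23 45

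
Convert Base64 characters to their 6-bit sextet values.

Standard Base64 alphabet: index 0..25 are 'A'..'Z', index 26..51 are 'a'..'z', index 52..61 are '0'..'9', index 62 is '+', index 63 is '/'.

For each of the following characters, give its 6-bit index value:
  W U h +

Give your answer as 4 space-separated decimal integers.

Answer: 22 20 33 62

Derivation:
'W': A..Z range, ord('W') − ord('A') = 22
'U': A..Z range, ord('U') − ord('A') = 20
'h': a..z range, 26 + ord('h') − ord('a') = 33
'+': index 62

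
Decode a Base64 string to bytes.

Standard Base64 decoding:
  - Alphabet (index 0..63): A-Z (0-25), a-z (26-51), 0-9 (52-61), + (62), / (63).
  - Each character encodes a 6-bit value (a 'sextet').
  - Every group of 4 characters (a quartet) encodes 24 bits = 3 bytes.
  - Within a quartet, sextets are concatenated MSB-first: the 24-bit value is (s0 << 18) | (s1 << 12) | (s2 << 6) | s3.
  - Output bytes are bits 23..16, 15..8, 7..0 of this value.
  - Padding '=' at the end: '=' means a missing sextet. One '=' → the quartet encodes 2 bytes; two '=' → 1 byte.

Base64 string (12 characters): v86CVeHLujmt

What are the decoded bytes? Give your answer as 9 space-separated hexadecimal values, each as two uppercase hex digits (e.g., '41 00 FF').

After char 0 ('v'=47): chars_in_quartet=1 acc=0x2F bytes_emitted=0
After char 1 ('8'=60): chars_in_quartet=2 acc=0xBFC bytes_emitted=0
After char 2 ('6'=58): chars_in_quartet=3 acc=0x2FF3A bytes_emitted=0
After char 3 ('C'=2): chars_in_quartet=4 acc=0xBFCE82 -> emit BF CE 82, reset; bytes_emitted=3
After char 4 ('V'=21): chars_in_quartet=1 acc=0x15 bytes_emitted=3
After char 5 ('e'=30): chars_in_quartet=2 acc=0x55E bytes_emitted=3
After char 6 ('H'=7): chars_in_quartet=3 acc=0x15787 bytes_emitted=3
After char 7 ('L'=11): chars_in_quartet=4 acc=0x55E1CB -> emit 55 E1 CB, reset; bytes_emitted=6
After char 8 ('u'=46): chars_in_quartet=1 acc=0x2E bytes_emitted=6
After char 9 ('j'=35): chars_in_quartet=2 acc=0xBA3 bytes_emitted=6
After char 10 ('m'=38): chars_in_quartet=3 acc=0x2E8E6 bytes_emitted=6
After char 11 ('t'=45): chars_in_quartet=4 acc=0xBA39AD -> emit BA 39 AD, reset; bytes_emitted=9

Answer: BF CE 82 55 E1 CB BA 39 AD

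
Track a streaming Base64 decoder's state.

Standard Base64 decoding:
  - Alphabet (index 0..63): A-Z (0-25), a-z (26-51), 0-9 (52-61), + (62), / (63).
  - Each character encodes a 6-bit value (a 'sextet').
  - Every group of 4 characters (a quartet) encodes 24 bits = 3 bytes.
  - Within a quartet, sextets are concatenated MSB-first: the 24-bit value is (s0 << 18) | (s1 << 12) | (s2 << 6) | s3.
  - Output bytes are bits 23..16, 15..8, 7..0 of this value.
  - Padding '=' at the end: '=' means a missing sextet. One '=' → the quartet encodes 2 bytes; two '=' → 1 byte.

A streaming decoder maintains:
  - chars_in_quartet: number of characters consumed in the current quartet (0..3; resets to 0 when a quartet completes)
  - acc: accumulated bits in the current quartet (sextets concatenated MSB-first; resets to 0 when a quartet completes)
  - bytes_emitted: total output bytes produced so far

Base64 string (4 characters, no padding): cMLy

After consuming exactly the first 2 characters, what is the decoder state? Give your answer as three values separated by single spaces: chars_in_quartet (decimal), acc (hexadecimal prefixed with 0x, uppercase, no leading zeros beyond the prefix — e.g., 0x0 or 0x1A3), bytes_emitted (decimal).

Answer: 2 0x70C 0

Derivation:
After char 0 ('c'=28): chars_in_quartet=1 acc=0x1C bytes_emitted=0
After char 1 ('M'=12): chars_in_quartet=2 acc=0x70C bytes_emitted=0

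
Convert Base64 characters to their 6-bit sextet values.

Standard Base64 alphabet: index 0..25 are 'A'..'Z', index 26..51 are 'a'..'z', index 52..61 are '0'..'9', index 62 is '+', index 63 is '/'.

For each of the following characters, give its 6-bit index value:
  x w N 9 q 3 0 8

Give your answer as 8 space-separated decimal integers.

'x': a..z range, 26 + ord('x') − ord('a') = 49
'w': a..z range, 26 + ord('w') − ord('a') = 48
'N': A..Z range, ord('N') − ord('A') = 13
'9': 0..9 range, 52 + ord('9') − ord('0') = 61
'q': a..z range, 26 + ord('q') − ord('a') = 42
'3': 0..9 range, 52 + ord('3') − ord('0') = 55
'0': 0..9 range, 52 + ord('0') − ord('0') = 52
'8': 0..9 range, 52 + ord('8') − ord('0') = 60

Answer: 49 48 13 61 42 55 52 60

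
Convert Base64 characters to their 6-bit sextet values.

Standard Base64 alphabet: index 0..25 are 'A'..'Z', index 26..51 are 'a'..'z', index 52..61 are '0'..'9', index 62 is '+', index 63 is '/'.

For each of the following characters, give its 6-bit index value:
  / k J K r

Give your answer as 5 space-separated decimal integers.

'/': index 63
'k': a..z range, 26 + ord('k') − ord('a') = 36
'J': A..Z range, ord('J') − ord('A') = 9
'K': A..Z range, ord('K') − ord('A') = 10
'r': a..z range, 26 + ord('r') − ord('a') = 43

Answer: 63 36 9 10 43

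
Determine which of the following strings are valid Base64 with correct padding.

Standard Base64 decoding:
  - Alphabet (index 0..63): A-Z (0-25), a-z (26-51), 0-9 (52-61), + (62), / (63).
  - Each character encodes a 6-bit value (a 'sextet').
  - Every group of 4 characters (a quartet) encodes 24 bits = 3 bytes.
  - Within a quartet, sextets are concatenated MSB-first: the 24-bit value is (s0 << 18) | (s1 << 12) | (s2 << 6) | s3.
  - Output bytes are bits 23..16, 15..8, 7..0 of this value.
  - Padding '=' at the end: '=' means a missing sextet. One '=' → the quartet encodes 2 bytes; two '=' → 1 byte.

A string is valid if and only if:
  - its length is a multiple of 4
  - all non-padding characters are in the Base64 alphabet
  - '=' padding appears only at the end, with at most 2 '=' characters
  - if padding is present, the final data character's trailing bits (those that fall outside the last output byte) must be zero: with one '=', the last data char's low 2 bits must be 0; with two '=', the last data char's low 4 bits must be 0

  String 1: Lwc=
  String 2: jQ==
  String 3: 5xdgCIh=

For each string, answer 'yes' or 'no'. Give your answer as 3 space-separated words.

Answer: yes yes no

Derivation:
String 1: 'Lwc=' → valid
String 2: 'jQ==' → valid
String 3: '5xdgCIh=' → invalid (bad trailing bits)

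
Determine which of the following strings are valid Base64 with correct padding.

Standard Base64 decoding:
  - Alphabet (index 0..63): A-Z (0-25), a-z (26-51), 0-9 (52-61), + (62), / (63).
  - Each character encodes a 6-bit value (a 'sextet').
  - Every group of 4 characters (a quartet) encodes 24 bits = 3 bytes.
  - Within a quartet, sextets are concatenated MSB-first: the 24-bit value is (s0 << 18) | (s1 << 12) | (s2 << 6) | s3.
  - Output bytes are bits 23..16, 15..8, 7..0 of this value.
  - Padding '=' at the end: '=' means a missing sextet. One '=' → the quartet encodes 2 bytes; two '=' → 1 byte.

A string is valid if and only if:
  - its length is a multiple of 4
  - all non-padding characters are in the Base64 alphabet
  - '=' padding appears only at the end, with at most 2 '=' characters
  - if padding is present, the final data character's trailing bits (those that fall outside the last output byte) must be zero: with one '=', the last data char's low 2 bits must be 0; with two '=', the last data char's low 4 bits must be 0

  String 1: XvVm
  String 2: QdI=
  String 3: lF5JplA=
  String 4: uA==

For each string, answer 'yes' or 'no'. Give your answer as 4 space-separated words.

Answer: yes yes yes yes

Derivation:
String 1: 'XvVm' → valid
String 2: 'QdI=' → valid
String 3: 'lF5JplA=' → valid
String 4: 'uA==' → valid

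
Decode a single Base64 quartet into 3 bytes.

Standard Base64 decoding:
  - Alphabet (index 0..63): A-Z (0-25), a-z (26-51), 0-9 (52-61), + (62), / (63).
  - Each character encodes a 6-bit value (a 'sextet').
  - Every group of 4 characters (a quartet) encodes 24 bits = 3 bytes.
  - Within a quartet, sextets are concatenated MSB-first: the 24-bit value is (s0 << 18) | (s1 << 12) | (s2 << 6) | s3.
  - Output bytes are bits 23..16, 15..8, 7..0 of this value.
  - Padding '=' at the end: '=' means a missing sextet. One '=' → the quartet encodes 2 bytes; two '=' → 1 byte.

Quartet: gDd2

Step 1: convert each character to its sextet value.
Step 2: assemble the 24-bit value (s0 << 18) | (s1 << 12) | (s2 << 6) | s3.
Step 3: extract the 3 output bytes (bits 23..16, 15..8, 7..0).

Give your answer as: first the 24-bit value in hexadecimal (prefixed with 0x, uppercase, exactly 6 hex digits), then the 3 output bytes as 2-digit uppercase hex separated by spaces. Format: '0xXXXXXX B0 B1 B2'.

Sextets: g=32, D=3, d=29, 2=54
24-bit: (32<<18) | (3<<12) | (29<<6) | 54
      = 0x800000 | 0x003000 | 0x000740 | 0x000036
      = 0x803776
Bytes: (v>>16)&0xFF=80, (v>>8)&0xFF=37, v&0xFF=76

Answer: 0x803776 80 37 76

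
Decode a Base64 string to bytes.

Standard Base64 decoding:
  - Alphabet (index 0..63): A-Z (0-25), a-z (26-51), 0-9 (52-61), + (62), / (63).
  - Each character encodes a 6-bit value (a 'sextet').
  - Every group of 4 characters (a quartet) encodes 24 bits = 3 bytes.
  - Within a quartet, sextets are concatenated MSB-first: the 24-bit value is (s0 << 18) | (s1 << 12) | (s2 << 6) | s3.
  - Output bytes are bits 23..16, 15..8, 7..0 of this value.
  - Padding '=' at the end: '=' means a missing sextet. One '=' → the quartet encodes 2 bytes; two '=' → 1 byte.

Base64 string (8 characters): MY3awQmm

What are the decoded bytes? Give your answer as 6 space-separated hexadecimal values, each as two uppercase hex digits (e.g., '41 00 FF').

Answer: 31 8D DA C1 09 A6

Derivation:
After char 0 ('M'=12): chars_in_quartet=1 acc=0xC bytes_emitted=0
After char 1 ('Y'=24): chars_in_quartet=2 acc=0x318 bytes_emitted=0
After char 2 ('3'=55): chars_in_quartet=3 acc=0xC637 bytes_emitted=0
After char 3 ('a'=26): chars_in_quartet=4 acc=0x318DDA -> emit 31 8D DA, reset; bytes_emitted=3
After char 4 ('w'=48): chars_in_quartet=1 acc=0x30 bytes_emitted=3
After char 5 ('Q'=16): chars_in_quartet=2 acc=0xC10 bytes_emitted=3
After char 6 ('m'=38): chars_in_quartet=3 acc=0x30426 bytes_emitted=3
After char 7 ('m'=38): chars_in_quartet=4 acc=0xC109A6 -> emit C1 09 A6, reset; bytes_emitted=6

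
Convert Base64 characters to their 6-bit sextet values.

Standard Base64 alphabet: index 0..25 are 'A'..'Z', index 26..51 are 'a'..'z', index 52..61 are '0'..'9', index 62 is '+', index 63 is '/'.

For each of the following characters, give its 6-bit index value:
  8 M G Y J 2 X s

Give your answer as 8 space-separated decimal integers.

Answer: 60 12 6 24 9 54 23 44

Derivation:
'8': 0..9 range, 52 + ord('8') − ord('0') = 60
'M': A..Z range, ord('M') − ord('A') = 12
'G': A..Z range, ord('G') − ord('A') = 6
'Y': A..Z range, ord('Y') − ord('A') = 24
'J': A..Z range, ord('J') − ord('A') = 9
'2': 0..9 range, 52 + ord('2') − ord('0') = 54
'X': A..Z range, ord('X') − ord('A') = 23
's': a..z range, 26 + ord('s') − ord('a') = 44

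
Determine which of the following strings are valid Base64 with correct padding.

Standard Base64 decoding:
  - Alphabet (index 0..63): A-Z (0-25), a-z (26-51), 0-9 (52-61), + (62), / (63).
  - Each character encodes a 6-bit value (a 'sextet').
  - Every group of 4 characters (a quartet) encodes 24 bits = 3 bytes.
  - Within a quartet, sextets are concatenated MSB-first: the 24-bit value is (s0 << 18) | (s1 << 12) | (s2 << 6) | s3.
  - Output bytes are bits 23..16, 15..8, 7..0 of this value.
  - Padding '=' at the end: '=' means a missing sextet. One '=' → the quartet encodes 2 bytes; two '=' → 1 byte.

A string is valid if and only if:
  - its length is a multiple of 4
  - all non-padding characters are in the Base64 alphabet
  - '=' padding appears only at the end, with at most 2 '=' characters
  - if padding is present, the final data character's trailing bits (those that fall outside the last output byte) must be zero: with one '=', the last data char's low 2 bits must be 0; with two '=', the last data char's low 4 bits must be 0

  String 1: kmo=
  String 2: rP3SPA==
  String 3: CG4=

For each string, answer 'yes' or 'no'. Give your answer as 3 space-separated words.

Answer: yes yes yes

Derivation:
String 1: 'kmo=' → valid
String 2: 'rP3SPA==' → valid
String 3: 'CG4=' → valid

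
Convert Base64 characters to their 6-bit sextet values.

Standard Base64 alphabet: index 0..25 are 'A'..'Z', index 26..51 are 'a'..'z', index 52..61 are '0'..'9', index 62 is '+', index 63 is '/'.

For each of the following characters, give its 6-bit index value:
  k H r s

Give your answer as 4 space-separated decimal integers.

'k': a..z range, 26 + ord('k') − ord('a') = 36
'H': A..Z range, ord('H') − ord('A') = 7
'r': a..z range, 26 + ord('r') − ord('a') = 43
's': a..z range, 26 + ord('s') − ord('a') = 44

Answer: 36 7 43 44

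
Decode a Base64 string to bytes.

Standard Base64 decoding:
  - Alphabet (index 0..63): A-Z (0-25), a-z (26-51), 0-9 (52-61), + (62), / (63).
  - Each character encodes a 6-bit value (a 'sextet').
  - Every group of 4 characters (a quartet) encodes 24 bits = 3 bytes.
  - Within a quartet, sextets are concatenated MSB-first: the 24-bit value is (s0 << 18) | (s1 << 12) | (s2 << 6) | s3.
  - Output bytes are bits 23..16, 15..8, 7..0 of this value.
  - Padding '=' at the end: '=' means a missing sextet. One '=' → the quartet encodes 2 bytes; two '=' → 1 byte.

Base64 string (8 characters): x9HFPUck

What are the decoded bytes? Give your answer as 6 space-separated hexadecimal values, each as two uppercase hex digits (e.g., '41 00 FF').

After char 0 ('x'=49): chars_in_quartet=1 acc=0x31 bytes_emitted=0
After char 1 ('9'=61): chars_in_quartet=2 acc=0xC7D bytes_emitted=0
After char 2 ('H'=7): chars_in_quartet=3 acc=0x31F47 bytes_emitted=0
After char 3 ('F'=5): chars_in_quartet=4 acc=0xC7D1C5 -> emit C7 D1 C5, reset; bytes_emitted=3
After char 4 ('P'=15): chars_in_quartet=1 acc=0xF bytes_emitted=3
After char 5 ('U'=20): chars_in_quartet=2 acc=0x3D4 bytes_emitted=3
After char 6 ('c'=28): chars_in_quartet=3 acc=0xF51C bytes_emitted=3
After char 7 ('k'=36): chars_in_quartet=4 acc=0x3D4724 -> emit 3D 47 24, reset; bytes_emitted=6

Answer: C7 D1 C5 3D 47 24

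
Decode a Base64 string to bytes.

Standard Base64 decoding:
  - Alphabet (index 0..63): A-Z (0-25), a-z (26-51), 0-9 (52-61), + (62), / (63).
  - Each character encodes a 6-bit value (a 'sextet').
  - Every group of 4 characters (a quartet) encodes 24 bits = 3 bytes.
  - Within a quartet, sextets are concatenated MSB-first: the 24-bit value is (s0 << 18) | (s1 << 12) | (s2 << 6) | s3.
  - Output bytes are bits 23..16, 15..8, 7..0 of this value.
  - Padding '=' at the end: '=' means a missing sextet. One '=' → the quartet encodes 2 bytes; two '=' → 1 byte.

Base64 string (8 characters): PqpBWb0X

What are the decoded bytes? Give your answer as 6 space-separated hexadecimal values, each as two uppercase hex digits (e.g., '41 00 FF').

After char 0 ('P'=15): chars_in_quartet=1 acc=0xF bytes_emitted=0
After char 1 ('q'=42): chars_in_quartet=2 acc=0x3EA bytes_emitted=0
After char 2 ('p'=41): chars_in_quartet=3 acc=0xFAA9 bytes_emitted=0
After char 3 ('B'=1): chars_in_quartet=4 acc=0x3EAA41 -> emit 3E AA 41, reset; bytes_emitted=3
After char 4 ('W'=22): chars_in_quartet=1 acc=0x16 bytes_emitted=3
After char 5 ('b'=27): chars_in_quartet=2 acc=0x59B bytes_emitted=3
After char 6 ('0'=52): chars_in_quartet=3 acc=0x166F4 bytes_emitted=3
After char 7 ('X'=23): chars_in_quartet=4 acc=0x59BD17 -> emit 59 BD 17, reset; bytes_emitted=6

Answer: 3E AA 41 59 BD 17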